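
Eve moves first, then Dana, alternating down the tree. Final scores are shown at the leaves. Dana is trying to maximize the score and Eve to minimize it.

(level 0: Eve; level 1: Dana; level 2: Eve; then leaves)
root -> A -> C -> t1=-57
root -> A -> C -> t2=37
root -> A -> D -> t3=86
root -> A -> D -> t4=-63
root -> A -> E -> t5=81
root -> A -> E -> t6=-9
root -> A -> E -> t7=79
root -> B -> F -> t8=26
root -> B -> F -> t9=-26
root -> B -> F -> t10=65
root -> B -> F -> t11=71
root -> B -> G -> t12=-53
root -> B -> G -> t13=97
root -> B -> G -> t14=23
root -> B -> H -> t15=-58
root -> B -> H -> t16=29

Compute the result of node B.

-26

F (Eve): min(26, -26, 65, 71) = -26
G (Eve): min(-53, 97, 23) = -53
H (Eve): min(-58, 29) = -58
B (Dana): max(-26, -53, -58) = -26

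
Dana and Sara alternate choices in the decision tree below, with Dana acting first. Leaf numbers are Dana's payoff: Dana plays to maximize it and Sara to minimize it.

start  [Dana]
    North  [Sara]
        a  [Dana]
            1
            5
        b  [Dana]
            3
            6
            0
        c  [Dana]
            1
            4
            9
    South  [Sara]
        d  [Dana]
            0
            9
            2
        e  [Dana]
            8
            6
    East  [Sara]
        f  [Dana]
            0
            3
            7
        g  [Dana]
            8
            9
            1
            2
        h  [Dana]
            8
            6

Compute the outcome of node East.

f (Dana): max(0, 3, 7) = 7
g (Dana): max(8, 9, 1, 2) = 9
h (Dana): max(8, 6) = 8
East (Sara): min(7, 9, 8) = 7

7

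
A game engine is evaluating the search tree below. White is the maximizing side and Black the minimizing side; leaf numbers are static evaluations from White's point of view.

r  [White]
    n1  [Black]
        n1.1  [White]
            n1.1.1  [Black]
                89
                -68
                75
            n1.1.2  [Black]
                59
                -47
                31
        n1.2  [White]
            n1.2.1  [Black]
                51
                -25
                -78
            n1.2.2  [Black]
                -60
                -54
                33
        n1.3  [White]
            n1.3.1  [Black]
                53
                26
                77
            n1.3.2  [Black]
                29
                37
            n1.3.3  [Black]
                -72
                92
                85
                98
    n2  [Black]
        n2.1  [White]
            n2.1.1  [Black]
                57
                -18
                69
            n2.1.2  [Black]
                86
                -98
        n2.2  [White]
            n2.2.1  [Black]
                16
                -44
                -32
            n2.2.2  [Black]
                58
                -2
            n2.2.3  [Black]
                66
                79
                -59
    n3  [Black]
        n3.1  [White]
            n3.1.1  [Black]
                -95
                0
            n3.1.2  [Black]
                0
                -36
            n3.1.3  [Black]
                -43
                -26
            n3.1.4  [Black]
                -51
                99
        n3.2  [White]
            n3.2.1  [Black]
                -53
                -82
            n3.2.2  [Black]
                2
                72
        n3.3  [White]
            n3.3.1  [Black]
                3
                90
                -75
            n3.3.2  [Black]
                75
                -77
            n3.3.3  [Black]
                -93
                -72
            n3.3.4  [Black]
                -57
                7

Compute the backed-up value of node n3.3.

n3.3.1 (Black): min(3, 90, -75) = -75
n3.3.2 (Black): min(75, -77) = -77
n3.3.3 (Black): min(-93, -72) = -93
n3.3.4 (Black): min(-57, 7) = -57
n3.3 (White): max(-75, -77, -93, -57) = -57

-57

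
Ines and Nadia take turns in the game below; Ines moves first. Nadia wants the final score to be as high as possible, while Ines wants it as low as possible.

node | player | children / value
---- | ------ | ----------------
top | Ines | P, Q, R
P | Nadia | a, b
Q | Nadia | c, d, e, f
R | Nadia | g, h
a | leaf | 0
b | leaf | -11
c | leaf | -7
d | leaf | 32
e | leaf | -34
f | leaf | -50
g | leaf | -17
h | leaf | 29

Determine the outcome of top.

0

P (Nadia): max(0, -11) = 0
Q (Nadia): max(-7, 32, -34, -50) = 32
R (Nadia): max(-17, 29) = 29
top (Ines): min(0, 32, 29) = 0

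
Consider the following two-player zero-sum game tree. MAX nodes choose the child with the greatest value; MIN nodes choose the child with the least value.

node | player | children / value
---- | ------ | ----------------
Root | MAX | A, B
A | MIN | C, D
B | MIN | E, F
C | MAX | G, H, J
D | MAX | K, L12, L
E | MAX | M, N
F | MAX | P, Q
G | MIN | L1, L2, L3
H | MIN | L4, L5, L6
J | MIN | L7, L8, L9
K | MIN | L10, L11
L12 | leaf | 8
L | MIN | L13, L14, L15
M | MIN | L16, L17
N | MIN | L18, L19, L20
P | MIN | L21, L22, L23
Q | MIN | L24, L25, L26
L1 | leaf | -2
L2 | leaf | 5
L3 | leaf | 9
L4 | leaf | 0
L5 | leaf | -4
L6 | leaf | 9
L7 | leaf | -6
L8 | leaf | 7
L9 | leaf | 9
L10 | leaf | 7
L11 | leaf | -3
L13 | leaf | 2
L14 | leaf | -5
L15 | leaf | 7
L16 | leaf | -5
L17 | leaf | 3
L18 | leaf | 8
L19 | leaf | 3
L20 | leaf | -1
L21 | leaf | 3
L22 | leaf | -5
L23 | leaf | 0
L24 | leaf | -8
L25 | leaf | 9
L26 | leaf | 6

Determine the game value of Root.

-2

G (MIN): min(-2, 5, 9) = -2
H (MIN): min(0, -4, 9) = -4
J (MIN): min(-6, 7, 9) = -6
C (MAX): max(-2, -4, -6) = -2
K (MIN): min(7, -3) = -3
L (MIN): min(2, -5, 7) = -5
D (MAX): max(-3, 8, -5) = 8
A (MIN): min(-2, 8) = -2
M (MIN): min(-5, 3) = -5
N (MIN): min(8, 3, -1) = -1
E (MAX): max(-5, -1) = -1
P (MIN): min(3, -5, 0) = -5
Q (MIN): min(-8, 9, 6) = -8
F (MAX): max(-5, -8) = -5
B (MIN): min(-1, -5) = -5
Root (MAX): max(-2, -5) = -2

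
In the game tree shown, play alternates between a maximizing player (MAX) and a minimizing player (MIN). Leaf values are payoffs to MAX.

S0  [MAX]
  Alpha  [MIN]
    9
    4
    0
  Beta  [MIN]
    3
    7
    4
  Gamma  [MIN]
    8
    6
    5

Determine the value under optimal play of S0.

5

Alpha (MIN): min(9, 4, 0) = 0
Beta (MIN): min(3, 7, 4) = 3
Gamma (MIN): min(8, 6, 5) = 5
S0 (MAX): max(0, 3, 5) = 5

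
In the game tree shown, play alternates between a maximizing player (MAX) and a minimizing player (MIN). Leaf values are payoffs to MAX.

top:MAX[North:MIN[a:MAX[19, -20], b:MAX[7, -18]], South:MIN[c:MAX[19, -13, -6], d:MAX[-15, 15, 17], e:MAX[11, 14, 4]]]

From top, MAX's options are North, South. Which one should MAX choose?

a (MAX): max(19, -20) = 19
b (MAX): max(7, -18) = 7
North (MIN): min(19, 7) = 7
c (MAX): max(19, -13, -6) = 19
d (MAX): max(-15, 15, 17) = 17
e (MAX): max(11, 14, 4) = 14
South (MIN): min(19, 17, 14) = 14
top (MAX): max(7, 14) = 14
MAX at top wants the highest of {North=7, South=14}, so chooses South.

South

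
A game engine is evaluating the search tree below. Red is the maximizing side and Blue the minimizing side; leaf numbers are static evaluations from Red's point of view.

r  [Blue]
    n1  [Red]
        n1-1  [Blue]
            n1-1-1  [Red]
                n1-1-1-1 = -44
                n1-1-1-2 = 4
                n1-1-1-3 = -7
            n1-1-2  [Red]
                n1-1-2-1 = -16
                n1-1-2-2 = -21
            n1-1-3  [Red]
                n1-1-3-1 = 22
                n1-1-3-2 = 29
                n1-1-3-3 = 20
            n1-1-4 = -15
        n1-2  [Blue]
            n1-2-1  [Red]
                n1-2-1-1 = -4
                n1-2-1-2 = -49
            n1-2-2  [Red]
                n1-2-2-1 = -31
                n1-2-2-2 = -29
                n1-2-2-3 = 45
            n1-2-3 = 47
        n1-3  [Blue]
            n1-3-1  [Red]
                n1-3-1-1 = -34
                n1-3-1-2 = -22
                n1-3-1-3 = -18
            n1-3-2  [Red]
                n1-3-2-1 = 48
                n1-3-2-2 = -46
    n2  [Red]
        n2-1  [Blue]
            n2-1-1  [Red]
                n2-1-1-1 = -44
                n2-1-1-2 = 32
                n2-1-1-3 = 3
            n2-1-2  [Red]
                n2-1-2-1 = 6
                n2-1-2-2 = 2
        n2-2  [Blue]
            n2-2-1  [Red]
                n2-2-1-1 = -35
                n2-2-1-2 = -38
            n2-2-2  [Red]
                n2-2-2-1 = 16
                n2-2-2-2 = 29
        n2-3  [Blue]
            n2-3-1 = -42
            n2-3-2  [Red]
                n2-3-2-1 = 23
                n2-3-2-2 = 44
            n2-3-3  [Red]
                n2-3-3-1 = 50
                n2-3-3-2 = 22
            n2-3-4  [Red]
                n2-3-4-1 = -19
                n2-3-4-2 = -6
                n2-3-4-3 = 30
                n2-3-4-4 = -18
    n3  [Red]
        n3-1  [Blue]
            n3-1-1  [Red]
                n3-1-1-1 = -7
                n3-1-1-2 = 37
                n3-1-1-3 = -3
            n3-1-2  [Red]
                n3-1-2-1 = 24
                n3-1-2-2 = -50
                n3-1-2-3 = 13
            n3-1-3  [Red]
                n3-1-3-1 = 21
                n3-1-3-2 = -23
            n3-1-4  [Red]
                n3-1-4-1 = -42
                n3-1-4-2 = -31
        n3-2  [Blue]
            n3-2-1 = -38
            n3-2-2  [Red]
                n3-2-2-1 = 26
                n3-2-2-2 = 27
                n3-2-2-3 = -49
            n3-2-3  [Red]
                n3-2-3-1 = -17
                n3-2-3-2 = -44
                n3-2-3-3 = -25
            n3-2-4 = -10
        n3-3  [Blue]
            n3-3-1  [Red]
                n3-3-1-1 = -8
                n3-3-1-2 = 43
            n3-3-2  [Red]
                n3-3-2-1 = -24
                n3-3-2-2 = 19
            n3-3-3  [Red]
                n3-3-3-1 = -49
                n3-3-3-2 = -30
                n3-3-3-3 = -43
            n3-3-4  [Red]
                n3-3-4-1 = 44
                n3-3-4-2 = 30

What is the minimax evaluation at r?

-30

n1-1-1 (Red): max(-44, 4, -7) = 4
n1-1-2 (Red): max(-16, -21) = -16
n1-1-3 (Red): max(22, 29, 20) = 29
n1-1 (Blue): min(4, -16, 29, -15) = -16
n1-2-1 (Red): max(-4, -49) = -4
n1-2-2 (Red): max(-31, -29, 45) = 45
n1-2 (Blue): min(-4, 45, 47) = -4
n1-3-1 (Red): max(-34, -22, -18) = -18
n1-3-2 (Red): max(48, -46) = 48
n1-3 (Blue): min(-18, 48) = -18
n1 (Red): max(-16, -4, -18) = -4
n2-1-1 (Red): max(-44, 32, 3) = 32
n2-1-2 (Red): max(6, 2) = 6
n2-1 (Blue): min(32, 6) = 6
n2-2-1 (Red): max(-35, -38) = -35
n2-2-2 (Red): max(16, 29) = 29
n2-2 (Blue): min(-35, 29) = -35
n2-3-2 (Red): max(23, 44) = 44
n2-3-3 (Red): max(50, 22) = 50
n2-3-4 (Red): max(-19, -6, 30, -18) = 30
n2-3 (Blue): min(-42, 44, 50, 30) = -42
n2 (Red): max(6, -35, -42) = 6
n3-1-1 (Red): max(-7, 37, -3) = 37
n3-1-2 (Red): max(24, -50, 13) = 24
n3-1-3 (Red): max(21, -23) = 21
n3-1-4 (Red): max(-42, -31) = -31
n3-1 (Blue): min(37, 24, 21, -31) = -31
n3-2-2 (Red): max(26, 27, -49) = 27
n3-2-3 (Red): max(-17, -44, -25) = -17
n3-2 (Blue): min(-38, 27, -17, -10) = -38
n3-3-1 (Red): max(-8, 43) = 43
n3-3-2 (Red): max(-24, 19) = 19
n3-3-3 (Red): max(-49, -30, -43) = -30
n3-3-4 (Red): max(44, 30) = 44
n3-3 (Blue): min(43, 19, -30, 44) = -30
n3 (Red): max(-31, -38, -30) = -30
r (Blue): min(-4, 6, -30) = -30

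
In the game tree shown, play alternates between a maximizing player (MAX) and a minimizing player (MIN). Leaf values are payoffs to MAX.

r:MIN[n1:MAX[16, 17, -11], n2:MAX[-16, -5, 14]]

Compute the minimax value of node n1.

n1 (MAX): max(16, 17, -11) = 17

17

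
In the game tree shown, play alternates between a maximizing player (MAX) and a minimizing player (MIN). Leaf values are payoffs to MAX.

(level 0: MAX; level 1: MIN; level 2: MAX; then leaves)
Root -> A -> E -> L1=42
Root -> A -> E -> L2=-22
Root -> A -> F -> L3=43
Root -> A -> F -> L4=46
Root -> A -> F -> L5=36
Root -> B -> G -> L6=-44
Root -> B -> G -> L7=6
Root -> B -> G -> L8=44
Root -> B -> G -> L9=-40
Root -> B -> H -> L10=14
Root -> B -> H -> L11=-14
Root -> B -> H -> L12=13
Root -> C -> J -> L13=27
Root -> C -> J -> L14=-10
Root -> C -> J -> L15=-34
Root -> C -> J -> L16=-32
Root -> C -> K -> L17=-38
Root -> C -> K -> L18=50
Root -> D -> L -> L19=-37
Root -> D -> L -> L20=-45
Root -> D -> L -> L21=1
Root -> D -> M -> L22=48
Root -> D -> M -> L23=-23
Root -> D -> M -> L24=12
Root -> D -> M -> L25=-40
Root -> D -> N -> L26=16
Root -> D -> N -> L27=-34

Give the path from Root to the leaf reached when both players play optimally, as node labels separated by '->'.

E (MAX): max(42, -22) = 42
F (MAX): max(43, 46, 36) = 46
A (MIN): min(42, 46) = 42
G (MAX): max(-44, 6, 44, -40) = 44
H (MAX): max(14, -14, 13) = 14
B (MIN): min(44, 14) = 14
J (MAX): max(27, -10, -34, -32) = 27
K (MAX): max(-38, 50) = 50
C (MIN): min(27, 50) = 27
L (MAX): max(-37, -45, 1) = 1
M (MAX): max(48, -23, 12, -40) = 48
N (MAX): max(16, -34) = 16
D (MIN): min(1, 48, 16) = 1
Root (MAX): max(42, 14, 27, 1) = 42
At Root, MAX picks A (highest: 42).
At A, MIN picks E (lowest: 42).
At E, MAX picks L1 (highest: 42).
Terminal value 42.

Root -> A -> E -> L1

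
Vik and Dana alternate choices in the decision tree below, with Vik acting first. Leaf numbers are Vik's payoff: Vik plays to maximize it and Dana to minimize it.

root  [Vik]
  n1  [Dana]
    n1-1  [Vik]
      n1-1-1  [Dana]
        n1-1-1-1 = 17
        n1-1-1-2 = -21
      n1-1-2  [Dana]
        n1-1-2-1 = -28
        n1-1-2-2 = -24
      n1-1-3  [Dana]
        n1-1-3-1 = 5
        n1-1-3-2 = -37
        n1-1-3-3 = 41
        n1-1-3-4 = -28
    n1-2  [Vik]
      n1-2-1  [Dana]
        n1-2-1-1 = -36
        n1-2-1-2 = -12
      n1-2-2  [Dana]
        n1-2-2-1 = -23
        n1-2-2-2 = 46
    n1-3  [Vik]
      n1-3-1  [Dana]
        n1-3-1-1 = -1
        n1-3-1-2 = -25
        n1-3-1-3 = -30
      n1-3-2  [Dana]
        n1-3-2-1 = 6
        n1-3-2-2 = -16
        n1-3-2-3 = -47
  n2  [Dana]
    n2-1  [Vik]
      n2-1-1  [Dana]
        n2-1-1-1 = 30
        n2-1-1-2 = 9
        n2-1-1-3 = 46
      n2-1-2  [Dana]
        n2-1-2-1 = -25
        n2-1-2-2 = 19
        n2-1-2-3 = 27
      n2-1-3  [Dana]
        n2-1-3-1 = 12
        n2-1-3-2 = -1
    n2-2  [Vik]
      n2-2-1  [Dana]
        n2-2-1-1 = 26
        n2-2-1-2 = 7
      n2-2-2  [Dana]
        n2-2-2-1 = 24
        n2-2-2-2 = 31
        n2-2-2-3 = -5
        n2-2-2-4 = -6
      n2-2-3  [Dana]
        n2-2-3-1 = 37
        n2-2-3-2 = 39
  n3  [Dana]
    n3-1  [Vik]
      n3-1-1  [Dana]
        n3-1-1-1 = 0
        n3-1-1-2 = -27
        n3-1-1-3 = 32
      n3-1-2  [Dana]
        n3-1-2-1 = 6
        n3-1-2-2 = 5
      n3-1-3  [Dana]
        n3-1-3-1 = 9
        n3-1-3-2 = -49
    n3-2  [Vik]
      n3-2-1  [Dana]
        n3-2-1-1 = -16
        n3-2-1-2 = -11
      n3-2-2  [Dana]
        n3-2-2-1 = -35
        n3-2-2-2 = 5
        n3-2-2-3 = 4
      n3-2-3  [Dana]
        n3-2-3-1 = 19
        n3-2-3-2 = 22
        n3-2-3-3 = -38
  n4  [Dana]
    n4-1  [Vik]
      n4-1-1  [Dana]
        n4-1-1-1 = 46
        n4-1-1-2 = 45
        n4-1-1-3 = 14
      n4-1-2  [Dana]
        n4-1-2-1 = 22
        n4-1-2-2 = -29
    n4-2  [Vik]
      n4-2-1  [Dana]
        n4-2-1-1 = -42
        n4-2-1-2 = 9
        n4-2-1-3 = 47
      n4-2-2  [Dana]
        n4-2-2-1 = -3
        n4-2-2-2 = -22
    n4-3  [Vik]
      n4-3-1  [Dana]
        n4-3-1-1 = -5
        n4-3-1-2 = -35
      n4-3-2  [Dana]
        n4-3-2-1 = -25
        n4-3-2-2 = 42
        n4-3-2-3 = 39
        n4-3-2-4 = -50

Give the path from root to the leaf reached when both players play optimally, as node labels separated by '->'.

n1-1-1 (Dana): min(17, -21) = -21
n1-1-2 (Dana): min(-28, -24) = -28
n1-1-3 (Dana): min(5, -37, 41, -28) = -37
n1-1 (Vik): max(-21, -28, -37) = -21
n1-2-1 (Dana): min(-36, -12) = -36
n1-2-2 (Dana): min(-23, 46) = -23
n1-2 (Vik): max(-36, -23) = -23
n1-3-1 (Dana): min(-1, -25, -30) = -30
n1-3-2 (Dana): min(6, -16, -47) = -47
n1-3 (Vik): max(-30, -47) = -30
n1 (Dana): min(-21, -23, -30) = -30
n2-1-1 (Dana): min(30, 9, 46) = 9
n2-1-2 (Dana): min(-25, 19, 27) = -25
n2-1-3 (Dana): min(12, -1) = -1
n2-1 (Vik): max(9, -25, -1) = 9
n2-2-1 (Dana): min(26, 7) = 7
n2-2-2 (Dana): min(24, 31, -5, -6) = -6
n2-2-3 (Dana): min(37, 39) = 37
n2-2 (Vik): max(7, -6, 37) = 37
n2 (Dana): min(9, 37) = 9
n3-1-1 (Dana): min(0, -27, 32) = -27
n3-1-2 (Dana): min(6, 5) = 5
n3-1-3 (Dana): min(9, -49) = -49
n3-1 (Vik): max(-27, 5, -49) = 5
n3-2-1 (Dana): min(-16, -11) = -16
n3-2-2 (Dana): min(-35, 5, 4) = -35
n3-2-3 (Dana): min(19, 22, -38) = -38
n3-2 (Vik): max(-16, -35, -38) = -16
n3 (Dana): min(5, -16) = -16
n4-1-1 (Dana): min(46, 45, 14) = 14
n4-1-2 (Dana): min(22, -29) = -29
n4-1 (Vik): max(14, -29) = 14
n4-2-1 (Dana): min(-42, 9, 47) = -42
n4-2-2 (Dana): min(-3, -22) = -22
n4-2 (Vik): max(-42, -22) = -22
n4-3-1 (Dana): min(-5, -35) = -35
n4-3-2 (Dana): min(-25, 42, 39, -50) = -50
n4-3 (Vik): max(-35, -50) = -35
n4 (Dana): min(14, -22, -35) = -35
root (Vik): max(-30, 9, -16, -35) = 9
At root, Vik picks n2 (highest: 9).
At n2, Dana picks n2-1 (lowest: 9).
At n2-1, Vik picks n2-1-1 (highest: 9).
At n2-1-1, Dana picks n2-1-1-2 (lowest: 9).
Terminal value 9.

root -> n2 -> n2-1 -> n2-1-1 -> n2-1-1-2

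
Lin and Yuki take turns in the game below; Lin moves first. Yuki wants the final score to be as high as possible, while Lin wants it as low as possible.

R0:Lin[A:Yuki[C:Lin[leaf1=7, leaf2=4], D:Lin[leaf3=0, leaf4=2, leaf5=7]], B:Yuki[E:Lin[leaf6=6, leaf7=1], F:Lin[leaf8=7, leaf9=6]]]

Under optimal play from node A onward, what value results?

4

C (Lin): min(7, 4) = 4
D (Lin): min(0, 2, 7) = 0
A (Yuki): max(4, 0) = 4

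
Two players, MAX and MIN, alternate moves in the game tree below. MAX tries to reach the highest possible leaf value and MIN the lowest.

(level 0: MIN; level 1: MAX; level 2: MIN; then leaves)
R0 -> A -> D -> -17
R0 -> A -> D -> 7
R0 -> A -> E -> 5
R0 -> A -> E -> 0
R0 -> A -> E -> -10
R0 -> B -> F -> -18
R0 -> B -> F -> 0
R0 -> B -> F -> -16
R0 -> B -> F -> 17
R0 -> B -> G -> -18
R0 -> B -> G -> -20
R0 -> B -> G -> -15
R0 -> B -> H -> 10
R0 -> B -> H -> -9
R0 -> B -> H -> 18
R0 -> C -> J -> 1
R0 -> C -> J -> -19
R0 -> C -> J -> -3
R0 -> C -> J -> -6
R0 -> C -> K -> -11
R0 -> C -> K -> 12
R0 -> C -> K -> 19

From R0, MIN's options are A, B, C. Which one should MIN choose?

D (MIN): min(-17, 7) = -17
E (MIN): min(5, 0, -10) = -10
A (MAX): max(-17, -10) = -10
F (MIN): min(-18, 0, -16, 17) = -18
G (MIN): min(-18, -20, -15) = -20
H (MIN): min(10, -9, 18) = -9
B (MAX): max(-18, -20, -9) = -9
J (MIN): min(1, -19, -3, -6) = -19
K (MIN): min(-11, 12, 19) = -11
C (MAX): max(-19, -11) = -11
R0 (MIN): min(-10, -9, -11) = -11
MIN at R0 wants the lowest of {A=-10, B=-9, C=-11}, so chooses C.

C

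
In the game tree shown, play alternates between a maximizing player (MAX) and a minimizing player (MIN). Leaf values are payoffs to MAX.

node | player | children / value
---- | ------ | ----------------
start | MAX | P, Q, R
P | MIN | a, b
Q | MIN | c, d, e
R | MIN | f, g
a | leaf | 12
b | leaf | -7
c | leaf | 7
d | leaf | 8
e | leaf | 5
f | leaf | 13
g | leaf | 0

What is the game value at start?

5

P (MIN): min(12, -7) = -7
Q (MIN): min(7, 8, 5) = 5
R (MIN): min(13, 0) = 0
start (MAX): max(-7, 5, 0) = 5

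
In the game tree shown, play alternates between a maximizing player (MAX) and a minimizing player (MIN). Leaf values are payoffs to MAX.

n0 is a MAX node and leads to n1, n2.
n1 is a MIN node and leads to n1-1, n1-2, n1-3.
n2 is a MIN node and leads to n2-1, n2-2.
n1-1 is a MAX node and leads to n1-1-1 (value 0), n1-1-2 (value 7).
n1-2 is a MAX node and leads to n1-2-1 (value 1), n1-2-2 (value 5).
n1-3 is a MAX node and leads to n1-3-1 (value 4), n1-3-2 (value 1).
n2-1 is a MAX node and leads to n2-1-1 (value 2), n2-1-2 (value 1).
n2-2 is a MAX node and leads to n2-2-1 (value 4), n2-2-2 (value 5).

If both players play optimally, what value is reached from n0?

n1-1 (MAX): max(0, 7) = 7
n1-2 (MAX): max(1, 5) = 5
n1-3 (MAX): max(4, 1) = 4
n1 (MIN): min(7, 5, 4) = 4
n2-1 (MAX): max(2, 1) = 2
n2-2 (MAX): max(4, 5) = 5
n2 (MIN): min(2, 5) = 2
n0 (MAX): max(4, 2) = 4

4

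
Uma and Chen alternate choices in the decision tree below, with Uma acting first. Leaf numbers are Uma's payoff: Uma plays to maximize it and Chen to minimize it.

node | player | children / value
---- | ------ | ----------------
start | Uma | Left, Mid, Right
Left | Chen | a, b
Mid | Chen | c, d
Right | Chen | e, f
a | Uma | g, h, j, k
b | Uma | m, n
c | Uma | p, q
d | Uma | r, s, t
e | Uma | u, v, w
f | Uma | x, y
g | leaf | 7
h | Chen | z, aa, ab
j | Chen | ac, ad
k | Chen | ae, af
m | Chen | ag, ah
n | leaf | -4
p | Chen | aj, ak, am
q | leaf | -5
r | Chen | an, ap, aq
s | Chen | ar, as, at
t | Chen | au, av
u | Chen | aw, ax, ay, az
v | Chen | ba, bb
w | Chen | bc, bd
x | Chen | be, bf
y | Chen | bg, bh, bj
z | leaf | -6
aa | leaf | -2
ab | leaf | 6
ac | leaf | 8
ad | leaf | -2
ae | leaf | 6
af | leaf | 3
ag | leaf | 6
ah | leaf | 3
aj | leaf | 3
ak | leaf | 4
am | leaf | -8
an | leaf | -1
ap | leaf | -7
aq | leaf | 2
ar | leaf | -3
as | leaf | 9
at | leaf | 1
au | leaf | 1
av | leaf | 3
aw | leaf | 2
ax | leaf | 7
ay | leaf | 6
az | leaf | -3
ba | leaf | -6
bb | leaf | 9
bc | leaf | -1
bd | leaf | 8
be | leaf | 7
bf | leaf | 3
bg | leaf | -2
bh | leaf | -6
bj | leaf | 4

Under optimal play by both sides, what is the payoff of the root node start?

3

h (Chen): min(-6, -2, 6) = -6
j (Chen): min(8, -2) = -2
k (Chen): min(6, 3) = 3
a (Uma): max(7, -6, -2, 3) = 7
m (Chen): min(6, 3) = 3
b (Uma): max(3, -4) = 3
Left (Chen): min(7, 3) = 3
p (Chen): min(3, 4, -8) = -8
c (Uma): max(-8, -5) = -5
r (Chen): min(-1, -7, 2) = -7
s (Chen): min(-3, 9, 1) = -3
t (Chen): min(1, 3) = 1
d (Uma): max(-7, -3, 1) = 1
Mid (Chen): min(-5, 1) = -5
u (Chen): min(2, 7, 6, -3) = -3
v (Chen): min(-6, 9) = -6
w (Chen): min(-1, 8) = -1
e (Uma): max(-3, -6, -1) = -1
x (Chen): min(7, 3) = 3
y (Chen): min(-2, -6, 4) = -6
f (Uma): max(3, -6) = 3
Right (Chen): min(-1, 3) = -1
start (Uma): max(3, -5, -1) = 3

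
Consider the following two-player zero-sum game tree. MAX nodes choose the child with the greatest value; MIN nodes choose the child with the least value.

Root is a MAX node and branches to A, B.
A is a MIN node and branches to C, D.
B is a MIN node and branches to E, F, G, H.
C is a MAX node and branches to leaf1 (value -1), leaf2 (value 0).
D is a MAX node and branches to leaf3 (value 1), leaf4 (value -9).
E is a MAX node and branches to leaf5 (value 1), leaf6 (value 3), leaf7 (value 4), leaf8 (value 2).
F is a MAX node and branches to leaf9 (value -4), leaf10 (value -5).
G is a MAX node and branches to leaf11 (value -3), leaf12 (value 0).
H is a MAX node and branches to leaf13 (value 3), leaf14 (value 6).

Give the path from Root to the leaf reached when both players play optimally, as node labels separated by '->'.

Root -> A -> C -> leaf2

C (MAX): max(-1, 0) = 0
D (MAX): max(1, -9) = 1
A (MIN): min(0, 1) = 0
E (MAX): max(1, 3, 4, 2) = 4
F (MAX): max(-4, -5) = -4
G (MAX): max(-3, 0) = 0
H (MAX): max(3, 6) = 6
B (MIN): min(4, -4, 0, 6) = -4
Root (MAX): max(0, -4) = 0
At Root, MAX picks A (highest: 0).
At A, MIN picks C (lowest: 0).
At C, MAX picks leaf2 (highest: 0).
Terminal value 0.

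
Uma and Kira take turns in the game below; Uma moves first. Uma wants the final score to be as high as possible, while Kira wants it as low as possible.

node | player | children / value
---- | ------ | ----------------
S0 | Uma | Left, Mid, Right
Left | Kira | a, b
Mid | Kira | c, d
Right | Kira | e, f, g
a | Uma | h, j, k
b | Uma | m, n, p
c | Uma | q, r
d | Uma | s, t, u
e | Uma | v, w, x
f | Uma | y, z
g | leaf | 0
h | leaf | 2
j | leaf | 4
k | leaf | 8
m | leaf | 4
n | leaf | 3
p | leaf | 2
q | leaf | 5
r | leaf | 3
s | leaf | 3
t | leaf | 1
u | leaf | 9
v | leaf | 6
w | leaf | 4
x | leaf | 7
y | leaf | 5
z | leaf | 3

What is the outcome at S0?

5

a (Uma): max(2, 4, 8) = 8
b (Uma): max(4, 3, 2) = 4
Left (Kira): min(8, 4) = 4
c (Uma): max(5, 3) = 5
d (Uma): max(3, 1, 9) = 9
Mid (Kira): min(5, 9) = 5
e (Uma): max(6, 4, 7) = 7
f (Uma): max(5, 3) = 5
Right (Kira): min(7, 5, 0) = 0
S0 (Uma): max(4, 5, 0) = 5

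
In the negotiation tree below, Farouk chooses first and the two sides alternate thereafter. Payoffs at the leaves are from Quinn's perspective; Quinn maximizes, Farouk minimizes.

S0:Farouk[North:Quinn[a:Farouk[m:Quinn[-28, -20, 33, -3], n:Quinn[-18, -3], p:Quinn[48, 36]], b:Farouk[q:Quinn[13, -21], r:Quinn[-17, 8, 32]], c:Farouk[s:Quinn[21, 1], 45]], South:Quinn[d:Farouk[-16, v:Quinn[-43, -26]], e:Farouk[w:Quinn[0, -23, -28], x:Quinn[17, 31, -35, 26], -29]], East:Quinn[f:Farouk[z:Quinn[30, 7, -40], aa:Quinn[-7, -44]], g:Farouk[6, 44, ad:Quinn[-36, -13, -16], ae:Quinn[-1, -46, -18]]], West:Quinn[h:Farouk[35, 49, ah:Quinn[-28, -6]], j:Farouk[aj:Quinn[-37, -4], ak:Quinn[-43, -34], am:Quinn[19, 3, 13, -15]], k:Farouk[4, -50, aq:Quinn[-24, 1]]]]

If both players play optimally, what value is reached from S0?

m (Quinn): max(-28, -20, 33, -3) = 33
n (Quinn): max(-18, -3) = -3
p (Quinn): max(48, 36) = 48
a (Farouk): min(33, -3, 48) = -3
q (Quinn): max(13, -21) = 13
r (Quinn): max(-17, 8, 32) = 32
b (Farouk): min(13, 32) = 13
s (Quinn): max(21, 1) = 21
c (Farouk): min(21, 45) = 21
North (Quinn): max(-3, 13, 21) = 21
v (Quinn): max(-43, -26) = -26
d (Farouk): min(-16, -26) = -26
w (Quinn): max(0, -23, -28) = 0
x (Quinn): max(17, 31, -35, 26) = 31
e (Farouk): min(0, 31, -29) = -29
South (Quinn): max(-26, -29) = -26
z (Quinn): max(30, 7, -40) = 30
aa (Quinn): max(-7, -44) = -7
f (Farouk): min(30, -7) = -7
ad (Quinn): max(-36, -13, -16) = -13
ae (Quinn): max(-1, -46, -18) = -1
g (Farouk): min(6, 44, -13, -1) = -13
East (Quinn): max(-7, -13) = -7
ah (Quinn): max(-28, -6) = -6
h (Farouk): min(35, 49, -6) = -6
aj (Quinn): max(-37, -4) = -4
ak (Quinn): max(-43, -34) = -34
am (Quinn): max(19, 3, 13, -15) = 19
j (Farouk): min(-4, -34, 19) = -34
aq (Quinn): max(-24, 1) = 1
k (Farouk): min(4, -50, 1) = -50
West (Quinn): max(-6, -34, -50) = -6
S0 (Farouk): min(21, -26, -7, -6) = -26

-26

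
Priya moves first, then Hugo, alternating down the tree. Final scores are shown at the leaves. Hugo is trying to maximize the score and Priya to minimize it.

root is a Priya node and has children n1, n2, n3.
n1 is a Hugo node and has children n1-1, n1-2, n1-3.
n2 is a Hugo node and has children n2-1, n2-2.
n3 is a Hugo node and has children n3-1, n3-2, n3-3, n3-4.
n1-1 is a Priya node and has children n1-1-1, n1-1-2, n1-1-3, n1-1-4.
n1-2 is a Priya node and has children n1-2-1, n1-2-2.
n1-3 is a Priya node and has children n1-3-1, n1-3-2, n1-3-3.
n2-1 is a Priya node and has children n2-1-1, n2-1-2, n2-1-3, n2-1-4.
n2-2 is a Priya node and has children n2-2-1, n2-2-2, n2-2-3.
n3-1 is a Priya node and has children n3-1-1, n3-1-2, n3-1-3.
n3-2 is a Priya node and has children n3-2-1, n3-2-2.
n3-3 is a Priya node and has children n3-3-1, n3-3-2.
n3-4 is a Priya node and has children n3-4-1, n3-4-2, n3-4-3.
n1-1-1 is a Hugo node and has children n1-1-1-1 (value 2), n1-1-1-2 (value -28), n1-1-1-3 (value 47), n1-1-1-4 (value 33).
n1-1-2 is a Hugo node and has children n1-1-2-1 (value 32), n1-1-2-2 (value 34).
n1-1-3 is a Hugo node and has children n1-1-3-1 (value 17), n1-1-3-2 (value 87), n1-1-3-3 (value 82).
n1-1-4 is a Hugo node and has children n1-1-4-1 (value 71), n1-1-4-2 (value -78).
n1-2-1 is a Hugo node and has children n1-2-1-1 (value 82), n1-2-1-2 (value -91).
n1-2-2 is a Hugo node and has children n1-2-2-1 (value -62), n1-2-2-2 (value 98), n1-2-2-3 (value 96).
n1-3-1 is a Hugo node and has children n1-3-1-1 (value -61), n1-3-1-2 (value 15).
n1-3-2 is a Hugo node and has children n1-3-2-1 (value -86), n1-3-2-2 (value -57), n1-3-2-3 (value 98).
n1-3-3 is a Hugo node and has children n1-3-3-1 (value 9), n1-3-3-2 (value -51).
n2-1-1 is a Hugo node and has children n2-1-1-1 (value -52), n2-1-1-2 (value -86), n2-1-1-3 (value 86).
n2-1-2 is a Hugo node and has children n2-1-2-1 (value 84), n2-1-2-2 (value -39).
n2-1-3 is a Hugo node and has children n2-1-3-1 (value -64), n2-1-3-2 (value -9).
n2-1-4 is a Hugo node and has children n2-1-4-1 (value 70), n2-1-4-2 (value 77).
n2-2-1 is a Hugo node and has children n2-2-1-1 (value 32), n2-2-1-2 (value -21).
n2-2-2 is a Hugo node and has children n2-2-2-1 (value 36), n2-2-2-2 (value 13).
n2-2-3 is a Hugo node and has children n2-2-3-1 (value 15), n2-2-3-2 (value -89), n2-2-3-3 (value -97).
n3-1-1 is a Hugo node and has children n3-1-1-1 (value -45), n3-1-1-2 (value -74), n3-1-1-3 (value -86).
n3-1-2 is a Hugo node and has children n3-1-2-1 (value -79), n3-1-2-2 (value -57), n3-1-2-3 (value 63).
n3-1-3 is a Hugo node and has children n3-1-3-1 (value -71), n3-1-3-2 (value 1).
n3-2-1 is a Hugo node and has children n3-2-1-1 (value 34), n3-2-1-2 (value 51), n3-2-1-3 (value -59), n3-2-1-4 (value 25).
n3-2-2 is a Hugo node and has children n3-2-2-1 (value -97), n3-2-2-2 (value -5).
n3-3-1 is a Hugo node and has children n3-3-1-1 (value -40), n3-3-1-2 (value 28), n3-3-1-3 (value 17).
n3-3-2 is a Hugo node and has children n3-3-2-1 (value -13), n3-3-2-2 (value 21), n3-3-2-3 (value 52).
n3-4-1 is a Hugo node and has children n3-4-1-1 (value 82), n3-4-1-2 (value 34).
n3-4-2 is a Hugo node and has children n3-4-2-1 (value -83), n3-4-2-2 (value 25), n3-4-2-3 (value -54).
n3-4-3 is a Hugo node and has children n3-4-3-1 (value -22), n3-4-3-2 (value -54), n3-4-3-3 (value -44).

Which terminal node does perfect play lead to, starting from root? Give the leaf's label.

n1-1-1 (Hugo): max(2, -28, 47, 33) = 47
n1-1-2 (Hugo): max(32, 34) = 34
n1-1-3 (Hugo): max(17, 87, 82) = 87
n1-1-4 (Hugo): max(71, -78) = 71
n1-1 (Priya): min(47, 34, 87, 71) = 34
n1-2-1 (Hugo): max(82, -91) = 82
n1-2-2 (Hugo): max(-62, 98, 96) = 98
n1-2 (Priya): min(82, 98) = 82
n1-3-1 (Hugo): max(-61, 15) = 15
n1-3-2 (Hugo): max(-86, -57, 98) = 98
n1-3-3 (Hugo): max(9, -51) = 9
n1-3 (Priya): min(15, 98, 9) = 9
n1 (Hugo): max(34, 82, 9) = 82
n2-1-1 (Hugo): max(-52, -86, 86) = 86
n2-1-2 (Hugo): max(84, -39) = 84
n2-1-3 (Hugo): max(-64, -9) = -9
n2-1-4 (Hugo): max(70, 77) = 77
n2-1 (Priya): min(86, 84, -9, 77) = -9
n2-2-1 (Hugo): max(32, -21) = 32
n2-2-2 (Hugo): max(36, 13) = 36
n2-2-3 (Hugo): max(15, -89, -97) = 15
n2-2 (Priya): min(32, 36, 15) = 15
n2 (Hugo): max(-9, 15) = 15
n3-1-1 (Hugo): max(-45, -74, -86) = -45
n3-1-2 (Hugo): max(-79, -57, 63) = 63
n3-1-3 (Hugo): max(-71, 1) = 1
n3-1 (Priya): min(-45, 63, 1) = -45
n3-2-1 (Hugo): max(34, 51, -59, 25) = 51
n3-2-2 (Hugo): max(-97, -5) = -5
n3-2 (Priya): min(51, -5) = -5
n3-3-1 (Hugo): max(-40, 28, 17) = 28
n3-3-2 (Hugo): max(-13, 21, 52) = 52
n3-3 (Priya): min(28, 52) = 28
n3-4-1 (Hugo): max(82, 34) = 82
n3-4-2 (Hugo): max(-83, 25, -54) = 25
n3-4-3 (Hugo): max(-22, -54, -44) = -22
n3-4 (Priya): min(82, 25, -22) = -22
n3 (Hugo): max(-45, -5, 28, -22) = 28
root (Priya): min(82, 15, 28) = 15
At root, Priya picks n2 (lowest: 15).
At n2, Hugo picks n2-2 (highest: 15).
At n2-2, Priya picks n2-2-3 (lowest: 15).
At n2-2-3, Hugo picks n2-2-3-1 (highest: 15).
Terminal value 15.

n2-2-3-1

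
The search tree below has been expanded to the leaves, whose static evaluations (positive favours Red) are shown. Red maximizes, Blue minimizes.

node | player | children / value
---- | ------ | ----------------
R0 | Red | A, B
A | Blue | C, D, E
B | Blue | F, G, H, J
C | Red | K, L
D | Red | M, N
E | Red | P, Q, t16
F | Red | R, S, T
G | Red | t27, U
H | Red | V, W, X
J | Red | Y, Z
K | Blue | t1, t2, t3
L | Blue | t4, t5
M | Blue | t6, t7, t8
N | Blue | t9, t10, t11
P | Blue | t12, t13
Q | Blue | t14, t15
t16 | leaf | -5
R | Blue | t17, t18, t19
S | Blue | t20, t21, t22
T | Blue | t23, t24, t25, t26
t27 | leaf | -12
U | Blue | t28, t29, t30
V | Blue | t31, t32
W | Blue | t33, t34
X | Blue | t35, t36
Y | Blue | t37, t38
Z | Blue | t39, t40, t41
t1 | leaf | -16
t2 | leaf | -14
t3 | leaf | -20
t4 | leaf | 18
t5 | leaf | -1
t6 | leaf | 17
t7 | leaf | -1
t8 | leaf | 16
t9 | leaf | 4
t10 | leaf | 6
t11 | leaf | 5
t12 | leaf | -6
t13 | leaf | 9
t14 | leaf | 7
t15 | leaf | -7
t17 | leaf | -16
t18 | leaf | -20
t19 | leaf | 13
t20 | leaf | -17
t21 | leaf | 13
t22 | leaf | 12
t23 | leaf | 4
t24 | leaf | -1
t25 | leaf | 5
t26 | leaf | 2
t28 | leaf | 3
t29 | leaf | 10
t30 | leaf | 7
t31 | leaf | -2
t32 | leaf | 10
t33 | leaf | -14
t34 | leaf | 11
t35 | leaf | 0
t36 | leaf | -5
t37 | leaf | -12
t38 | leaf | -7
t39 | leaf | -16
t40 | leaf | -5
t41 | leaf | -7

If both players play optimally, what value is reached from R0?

-5

K (Blue): min(-16, -14, -20) = -20
L (Blue): min(18, -1) = -1
C (Red): max(-20, -1) = -1
M (Blue): min(17, -1, 16) = -1
N (Blue): min(4, 6, 5) = 4
D (Red): max(-1, 4) = 4
P (Blue): min(-6, 9) = -6
Q (Blue): min(7, -7) = -7
E (Red): max(-6, -7, -5) = -5
A (Blue): min(-1, 4, -5) = -5
R (Blue): min(-16, -20, 13) = -20
S (Blue): min(-17, 13, 12) = -17
T (Blue): min(4, -1, 5, 2) = -1
F (Red): max(-20, -17, -1) = -1
U (Blue): min(3, 10, 7) = 3
G (Red): max(-12, 3) = 3
V (Blue): min(-2, 10) = -2
W (Blue): min(-14, 11) = -14
X (Blue): min(0, -5) = -5
H (Red): max(-2, -14, -5) = -2
Y (Blue): min(-12, -7) = -12
Z (Blue): min(-16, -5, -7) = -16
J (Red): max(-12, -16) = -12
B (Blue): min(-1, 3, -2, -12) = -12
R0 (Red): max(-5, -12) = -5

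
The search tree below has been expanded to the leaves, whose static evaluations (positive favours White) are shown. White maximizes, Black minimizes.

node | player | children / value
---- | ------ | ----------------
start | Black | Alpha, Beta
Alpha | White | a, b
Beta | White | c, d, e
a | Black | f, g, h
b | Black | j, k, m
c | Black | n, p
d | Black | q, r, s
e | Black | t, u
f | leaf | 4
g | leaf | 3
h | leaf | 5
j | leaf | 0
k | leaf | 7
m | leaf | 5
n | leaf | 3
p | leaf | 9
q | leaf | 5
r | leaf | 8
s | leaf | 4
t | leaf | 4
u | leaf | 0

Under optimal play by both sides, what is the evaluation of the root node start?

a (Black): min(4, 3, 5) = 3
b (Black): min(0, 7, 5) = 0
Alpha (White): max(3, 0) = 3
c (Black): min(3, 9) = 3
d (Black): min(5, 8, 4) = 4
e (Black): min(4, 0) = 0
Beta (White): max(3, 4, 0) = 4
start (Black): min(3, 4) = 3

3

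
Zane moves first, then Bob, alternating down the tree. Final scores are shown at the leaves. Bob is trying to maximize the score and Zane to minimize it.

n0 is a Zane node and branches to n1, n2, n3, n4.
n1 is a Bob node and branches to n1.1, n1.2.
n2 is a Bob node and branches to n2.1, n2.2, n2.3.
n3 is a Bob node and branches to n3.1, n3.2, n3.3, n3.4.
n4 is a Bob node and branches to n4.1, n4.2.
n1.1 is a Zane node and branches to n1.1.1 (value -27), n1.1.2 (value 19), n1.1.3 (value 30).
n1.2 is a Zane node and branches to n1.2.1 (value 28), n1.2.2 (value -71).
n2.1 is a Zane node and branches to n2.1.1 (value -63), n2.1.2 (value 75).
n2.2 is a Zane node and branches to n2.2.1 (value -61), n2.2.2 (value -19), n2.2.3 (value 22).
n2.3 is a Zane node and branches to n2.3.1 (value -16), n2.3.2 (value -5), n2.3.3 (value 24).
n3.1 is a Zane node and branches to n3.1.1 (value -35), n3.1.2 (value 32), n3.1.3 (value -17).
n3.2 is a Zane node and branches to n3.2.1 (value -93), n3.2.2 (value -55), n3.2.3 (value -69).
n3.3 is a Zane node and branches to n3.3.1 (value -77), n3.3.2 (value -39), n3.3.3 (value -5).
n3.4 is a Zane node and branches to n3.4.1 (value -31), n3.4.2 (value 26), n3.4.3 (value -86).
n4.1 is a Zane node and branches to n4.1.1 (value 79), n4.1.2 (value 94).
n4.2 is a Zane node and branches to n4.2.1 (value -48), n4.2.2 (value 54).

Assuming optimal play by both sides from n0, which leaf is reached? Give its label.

n1.1 (Zane): min(-27, 19, 30) = -27
n1.2 (Zane): min(28, -71) = -71
n1 (Bob): max(-27, -71) = -27
n2.1 (Zane): min(-63, 75) = -63
n2.2 (Zane): min(-61, -19, 22) = -61
n2.3 (Zane): min(-16, -5, 24) = -16
n2 (Bob): max(-63, -61, -16) = -16
n3.1 (Zane): min(-35, 32, -17) = -35
n3.2 (Zane): min(-93, -55, -69) = -93
n3.3 (Zane): min(-77, -39, -5) = -77
n3.4 (Zane): min(-31, 26, -86) = -86
n3 (Bob): max(-35, -93, -77, -86) = -35
n4.1 (Zane): min(79, 94) = 79
n4.2 (Zane): min(-48, 54) = -48
n4 (Bob): max(79, -48) = 79
n0 (Zane): min(-27, -16, -35, 79) = -35
At n0, Zane picks n3 (lowest: -35).
At n3, Bob picks n3.1 (highest: -35).
At n3.1, Zane picks n3.1.1 (lowest: -35).
Terminal value -35.

n3.1.1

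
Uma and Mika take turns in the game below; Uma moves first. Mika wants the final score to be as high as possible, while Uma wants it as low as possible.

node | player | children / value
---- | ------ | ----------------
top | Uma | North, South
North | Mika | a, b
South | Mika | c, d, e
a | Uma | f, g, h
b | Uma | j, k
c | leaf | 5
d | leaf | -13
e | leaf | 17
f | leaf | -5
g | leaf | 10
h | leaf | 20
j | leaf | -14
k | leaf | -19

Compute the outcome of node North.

a (Uma): min(-5, 10, 20) = -5
b (Uma): min(-14, -19) = -19
North (Mika): max(-5, -19) = -5

-5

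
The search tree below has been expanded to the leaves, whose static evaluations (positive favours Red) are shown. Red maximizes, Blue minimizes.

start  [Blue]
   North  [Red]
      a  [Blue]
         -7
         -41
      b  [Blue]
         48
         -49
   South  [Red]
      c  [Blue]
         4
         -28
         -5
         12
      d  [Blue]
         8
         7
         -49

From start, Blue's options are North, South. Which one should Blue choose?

a (Blue): min(-7, -41) = -41
b (Blue): min(48, -49) = -49
North (Red): max(-41, -49) = -41
c (Blue): min(4, -28, -5, 12) = -28
d (Blue): min(8, 7, -49) = -49
South (Red): max(-28, -49) = -28
start (Blue): min(-41, -28) = -41
Blue at start wants the lowest of {North=-41, South=-28}, so chooses North.

North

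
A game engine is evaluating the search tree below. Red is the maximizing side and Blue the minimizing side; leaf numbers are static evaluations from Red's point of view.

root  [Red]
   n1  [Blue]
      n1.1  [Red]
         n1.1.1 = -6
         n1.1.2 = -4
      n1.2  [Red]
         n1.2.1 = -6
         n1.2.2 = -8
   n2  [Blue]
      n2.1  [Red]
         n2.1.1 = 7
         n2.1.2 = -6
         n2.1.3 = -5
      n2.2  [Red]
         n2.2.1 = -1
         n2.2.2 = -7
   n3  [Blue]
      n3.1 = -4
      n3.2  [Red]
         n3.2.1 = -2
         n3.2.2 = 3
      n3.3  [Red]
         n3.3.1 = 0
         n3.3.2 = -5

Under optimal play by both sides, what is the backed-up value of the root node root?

-1

n1.1 (Red): max(-6, -4) = -4
n1.2 (Red): max(-6, -8) = -6
n1 (Blue): min(-4, -6) = -6
n2.1 (Red): max(7, -6, -5) = 7
n2.2 (Red): max(-1, -7) = -1
n2 (Blue): min(7, -1) = -1
n3.2 (Red): max(-2, 3) = 3
n3.3 (Red): max(0, -5) = 0
n3 (Blue): min(-4, 3, 0) = -4
root (Red): max(-6, -1, -4) = -1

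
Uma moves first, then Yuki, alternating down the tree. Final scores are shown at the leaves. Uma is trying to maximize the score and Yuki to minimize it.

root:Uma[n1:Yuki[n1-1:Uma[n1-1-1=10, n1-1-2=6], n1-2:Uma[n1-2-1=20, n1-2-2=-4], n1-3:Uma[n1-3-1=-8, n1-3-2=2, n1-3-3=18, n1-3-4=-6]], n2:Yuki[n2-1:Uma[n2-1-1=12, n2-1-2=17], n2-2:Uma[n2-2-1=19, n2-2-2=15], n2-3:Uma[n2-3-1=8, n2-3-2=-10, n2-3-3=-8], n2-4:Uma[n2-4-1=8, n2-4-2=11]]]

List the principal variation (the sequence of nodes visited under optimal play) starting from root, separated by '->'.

root -> n1 -> n1-1 -> n1-1-1

n1-1 (Uma): max(10, 6) = 10
n1-2 (Uma): max(20, -4) = 20
n1-3 (Uma): max(-8, 2, 18, -6) = 18
n1 (Yuki): min(10, 20, 18) = 10
n2-1 (Uma): max(12, 17) = 17
n2-2 (Uma): max(19, 15) = 19
n2-3 (Uma): max(8, -10, -8) = 8
n2-4 (Uma): max(8, 11) = 11
n2 (Yuki): min(17, 19, 8, 11) = 8
root (Uma): max(10, 8) = 10
At root, Uma picks n1 (highest: 10).
At n1, Yuki picks n1-1 (lowest: 10).
At n1-1, Uma picks n1-1-1 (highest: 10).
Terminal value 10.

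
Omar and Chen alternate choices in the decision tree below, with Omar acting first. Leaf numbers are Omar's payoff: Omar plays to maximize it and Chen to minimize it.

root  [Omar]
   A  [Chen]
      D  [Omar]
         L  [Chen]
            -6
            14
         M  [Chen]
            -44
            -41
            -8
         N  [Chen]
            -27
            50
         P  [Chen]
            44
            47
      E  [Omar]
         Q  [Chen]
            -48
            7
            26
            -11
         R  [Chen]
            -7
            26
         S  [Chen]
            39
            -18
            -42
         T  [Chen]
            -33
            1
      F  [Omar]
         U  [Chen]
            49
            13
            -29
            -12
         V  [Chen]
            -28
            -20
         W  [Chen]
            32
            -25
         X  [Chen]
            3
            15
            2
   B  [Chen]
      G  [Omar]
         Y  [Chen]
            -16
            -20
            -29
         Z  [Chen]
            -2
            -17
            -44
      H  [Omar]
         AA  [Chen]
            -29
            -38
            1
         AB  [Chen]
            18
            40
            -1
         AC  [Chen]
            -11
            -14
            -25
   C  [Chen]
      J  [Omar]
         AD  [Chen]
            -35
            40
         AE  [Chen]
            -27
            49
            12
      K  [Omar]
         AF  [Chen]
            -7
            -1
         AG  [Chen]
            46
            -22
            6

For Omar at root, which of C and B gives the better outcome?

AD (Chen): min(-35, 40) = -35
AE (Chen): min(-27, 49, 12) = -27
J (Omar): max(-35, -27) = -27
AF (Chen): min(-7, -1) = -7
AG (Chen): min(46, -22, 6) = -22
K (Omar): max(-7, -22) = -7
C (Chen): min(-27, -7) = -27
Y (Chen): min(-16, -20, -29) = -29
Z (Chen): min(-2, -17, -44) = -44
G (Omar): max(-29, -44) = -29
AA (Chen): min(-29, -38, 1) = -38
AB (Chen): min(18, 40, -1) = -1
AC (Chen): min(-11, -14, -25) = -25
H (Omar): max(-38, -1, -25) = -1
B (Chen): min(-29, -1) = -29
Omar prefers the higher value; C=-27, B=-29. C is better since -27 > -29.

C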